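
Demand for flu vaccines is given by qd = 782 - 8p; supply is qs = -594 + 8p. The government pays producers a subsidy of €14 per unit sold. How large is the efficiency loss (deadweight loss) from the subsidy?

Pre-subsidy: 782 - 8p = -594 + 8p gives p* = 86, q* = 94.
With the subsidy, sellers receive ps = pb + 14 for each unit, where pb is the price buyers pay.
Supply in terms of pb becomes qs = -594 + 8(pb + 14) = -482 + 8pb. Setting this equal to demand: 782 - 8pb = -482 + 8pb, so pb = 79.
Sellers receive ps = 79 + 14 = 93; q' = 782 − 8·79 = 150.
The subsidy expands output by 150 − 94 = 56 past the efficient level; on those units the gap between marginal cost and willingness to pay runs from 0 up to 14.
DWL = ½ × 14 × 56 = 392.

Deadweight loss = €392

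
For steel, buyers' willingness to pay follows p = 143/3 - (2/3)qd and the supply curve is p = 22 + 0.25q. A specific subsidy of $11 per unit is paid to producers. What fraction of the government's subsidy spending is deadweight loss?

Pre-subsidy: 143/3 - (2/3)q = 22 + 0.25q gives q* = 28 and p* = 29.
With the subsidy, sellers receive ps = pb + 11 for each unit, where pb is the price buyers pay.
On the curves, pb = 143/3 - (2/3)q and ps = 22 + 0.25q; the wedge ps − pb = 11 gives 22 + 0.25q − (143/3 - (2/3)q) = 11, so q' = 40.
Then pb = 143/3 − (2/3)·40 = 21 and ps = 22 + 0.25·40 = 32.
ΔCS = ½(28 + 40)(29 − 21) = 272; ΔPS = ½(28 + 40)(32 − 29) = 102.
Government spending = 11 × 40 = 440.
DWL = ½ × 11 × (40 − 28) = 66; fraction = 66 / 440 = 0.15.

DWL / government spending = 0.15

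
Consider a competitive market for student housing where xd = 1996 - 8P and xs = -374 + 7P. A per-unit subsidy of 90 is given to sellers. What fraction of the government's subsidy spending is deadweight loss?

DWL / government spending = 14/89

Pre-subsidy: 1996 - 8P = -374 + 7P gives P* = 158, x* = 732.
With the subsidy, sellers receive Ps = Pb + 90 for each unit, where Pb is the price buyers pay.
Supply in terms of Pb becomes xs = -374 + 7(Pb + 90) = 256 + 7Pb. Setting this equal to demand: 1996 - 8Pb = 256 + 7Pb, so Pb = 116.
Sellers receive Ps = 116 + 90 = 206; x' = 1996 − 8·116 = 1068.
ΔCS = ½(732 + 1068)(158 − 116) = 37800; ΔPS = ½(732 + 1068)(206 − 158) = 43200.
Government spending = 90 × 1068 = 96120.
DWL = ½ × 90 × (1068 − 732) = 15120; fraction = 15120 / 96120 = 14/89.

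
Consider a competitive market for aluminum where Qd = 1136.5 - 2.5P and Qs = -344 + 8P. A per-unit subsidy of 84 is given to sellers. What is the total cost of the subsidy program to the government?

Government cost = 79296

Pre-subsidy: 1136.5 - 2.5P = -344 + 8P gives P* = 141, Q* = 784.
With the subsidy, sellers receive Ps = Pb + 84 for each unit, where Pb is the price buyers pay.
Supply in terms of Pb becomes Qs = -344 + 8(Pb + 84) = 328 + 8Pb. Setting this equal to demand: 1136.5 - 2.5Pb = 328 + 8Pb, so Pb = 77.
Sellers receive Ps = 77 + 84 = 161; Q' = 1136.5 − 2.5·77 = 944.
Government outlay = subsidy × quantity = 84 × 944 = 79296.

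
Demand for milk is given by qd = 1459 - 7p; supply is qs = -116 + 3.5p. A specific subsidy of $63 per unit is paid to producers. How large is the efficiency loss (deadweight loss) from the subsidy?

Pre-subsidy: 1459 - 7p = -116 + 3.5p gives p* = 150, q* = 409.
With the subsidy, sellers receive ps = pb + 63 for each unit, where pb is the price buyers pay.
Supply in terms of pb becomes qs = -116 + 3.5(pb + 63) = 104.5 + 3.5pb. Setting this equal to demand: 1459 - 7pb = 104.5 + 3.5pb, so pb = 129.
Sellers receive ps = 129 + 63 = 192; q' = 1459 − 7·129 = 556.
The subsidy expands output by 556 − 409 = 147 past the efficient level; on those units the gap between marginal cost and willingness to pay runs from 0 up to 63.
DWL = ½ × 63 × 147 = 4630.5.

Deadweight loss = $4630.5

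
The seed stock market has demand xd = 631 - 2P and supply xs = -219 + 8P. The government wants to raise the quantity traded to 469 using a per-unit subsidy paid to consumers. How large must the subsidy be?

Required subsidy s = 5 per unit

At x = 469, invert demand for the buyer price: Pb = (631 − 469)/2 = 81; invert supply for the seller price: Ps = (469 − (-219))/8 = 86.
The subsidy must fill the gap: s = Ps − Pb = 86 − 81 = 5.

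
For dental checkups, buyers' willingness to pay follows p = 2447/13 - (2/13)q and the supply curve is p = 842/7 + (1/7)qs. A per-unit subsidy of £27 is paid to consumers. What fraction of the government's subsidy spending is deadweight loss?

DWL / government spending = 0.1421875

Pre-subsidy: 2447/13 - (2/13)q = 842/7 + (1/7)q gives q* = 229 and p* = 153.
With the rebate, buyers effectively pay pb = ps − 27, where ps is the price sellers receive.
On the curves, pb = 2447/13 - (2/13)q and ps = 842/7 + (1/7)q; the wedge ps − pb = 27 gives 842/7 + (1/7)q − (2447/13 - (2/13)q) = 27, so q' = 320.
Then pb = 2447/13 − (2/13)·320 = 139 and ps = 842/7 + (1/7)·320 = 166.
ΔCS = ½(229 + 320)(153 − 139) = 3843; ΔPS = ½(229 + 320)(166 − 153) = 3568.5.
Government spending = 27 × 320 = 8640.
DWL = ½ × 27 × (320 − 229) = 1228.5; fraction = 1228.5 / 8640 = 0.1421875.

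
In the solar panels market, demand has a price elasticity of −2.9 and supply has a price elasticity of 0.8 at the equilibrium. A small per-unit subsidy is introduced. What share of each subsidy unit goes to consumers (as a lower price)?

For a small subsidy around the equilibrium, the benefit split depends on the relative slopes, which at a point are proportional to the elasticities.
Buyer share = εs/(εs + |εd|) = 0.8/(0.8 + 2.9) = 8/37; seller share = |εd|/(εs + |εd|) = 29/37.

Consumer share = 8/37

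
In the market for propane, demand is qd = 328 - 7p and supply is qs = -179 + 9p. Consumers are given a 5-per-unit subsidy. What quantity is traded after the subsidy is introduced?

q' = 125.875

Pre-subsidy: 328 - 7p = -179 + 9p gives p* = 31.6875, q* = 106.1875.
With the rebate, buyers effectively pay pb = ps − 5, where ps is the price sellers receive.
Demand in terms of ps becomes qd = 328 − 7(ps − 5) = 363 - 7ps. Setting this equal to supply: 363 - 7ps = -179 + 9ps, so ps = 33.875.
Buyers pay pb = 33.875 − 5 = 28.875; q' = -179 + 9·33.875 = 125.875.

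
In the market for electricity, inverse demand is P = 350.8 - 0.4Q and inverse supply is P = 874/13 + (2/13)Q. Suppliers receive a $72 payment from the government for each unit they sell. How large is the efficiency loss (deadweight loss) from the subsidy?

Deadweight loss = $4680

Pre-subsidy: 350.8 - 0.4Q = 874/13 + (2/13)Q gives Q* = 512 and P* = 146.
With the subsidy, sellers receive Ps = Pb + 72 for each unit, where Pb is the price buyers pay.
On the curves, Pb = 350.8 - 0.4Q and Ps = 874/13 + (2/13)Q; the wedge Ps − Pb = 72 gives 874/13 + (2/13)Q − (350.8 - 0.4Q) = 72, so Q' = 642.
Then Pb = 350.8 − 0.4·642 = 94 and Ps = 874/13 + (2/13)·642 = 166.
The subsidy expands output by 642 − 512 = 130 past the efficient level; on those units the gap between marginal cost and willingness to pay runs from 0 up to 72.
DWL = ½ × 72 × 130 = 4680.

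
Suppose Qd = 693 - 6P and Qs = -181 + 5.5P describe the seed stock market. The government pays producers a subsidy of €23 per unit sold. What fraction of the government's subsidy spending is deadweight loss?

Pre-subsidy: 693 - 6P = -181 + 5.5P gives P* = 76, Q* = 237.
With the subsidy, sellers receive Ps = Pb + 23 for each unit, where Pb is the price buyers pay.
Supply in terms of Pb becomes Qs = -181 + 5.5(Pb + 23) = -54.5 + 5.5Pb. Setting this equal to demand: 693 - 6Pb = -54.5 + 5.5Pb, so Pb = 65.
Sellers receive Ps = 65 + 23 = 88; Q' = 693 − 6·65 = 303.
ΔCS = ½(237 + 303)(76 − 65) = 2970; ΔPS = ½(237 + 303)(88 − 76) = 3240.
Government spending = 23 × 303 = 6969.
DWL = ½ × 23 × (303 − 237) = 759; fraction = 759 / 6969 = 11/101.

DWL / government spending = 11/101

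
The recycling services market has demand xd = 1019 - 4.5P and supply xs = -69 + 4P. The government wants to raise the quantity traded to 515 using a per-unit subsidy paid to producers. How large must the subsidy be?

Required subsidy s = 34 per unit

At x = 515, invert demand for the buyer price: Pb = (1019 − 515)/4.5 = 112; invert supply for the seller price: Ps = (515 − (-69))/4 = 146.
The subsidy must fill the gap: s = Ps − Pb = 146 − 112 = 34.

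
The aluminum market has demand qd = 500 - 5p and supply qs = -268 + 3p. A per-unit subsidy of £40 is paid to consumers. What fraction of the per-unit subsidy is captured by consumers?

Consumer share = 0.375

Pre-subsidy: 500 - 5p = -268 + 3p gives p* = 96, q* = 20.
With the rebate, buyers effectively pay pb = ps − 40, where ps is the price sellers receive.
Demand in terms of ps becomes qd = 500 − 5(ps − 40) = 700 - 5ps. Setting this equal to supply: 700 - 5ps = -268 + 3ps, so ps = 121.
Buyers pay pb = 121 − 40 = 81; q' = -268 + 3·121 = 95.
Buyers' price falls by p* − pb = 96 − 81 = 15; sellers' price rises by ps − p* = 121 − 96 = 25.
So consumers capture 15/40 = 0.375 of each unit of subsidy.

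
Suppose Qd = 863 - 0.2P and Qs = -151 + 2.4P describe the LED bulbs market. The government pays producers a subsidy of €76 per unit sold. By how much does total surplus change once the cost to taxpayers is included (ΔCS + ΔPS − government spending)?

Net change in total surplus = -34656/65

Pre-subsidy: 863 - 0.2P = -151 + 2.4P gives P* = 390, Q* = 785.
With the subsidy, sellers receive Ps = Pb + 76 for each unit, where Pb is the price buyers pay.
Supply in terms of Pb becomes Qs = -151 + 2.4(Pb + 76) = 31.4 + 2.4Pb. Setting this equal to demand: 863 - 0.2Pb = 31.4 + 2.4Pb, so Pb = 4158/13.
Sellers receive Ps = 4158/13 + 76 = 5146/13; Q' = 863 − 0.2·(4158/13) = 51937/65.
ΔCS = ½(785 + 51937/65)(390 − 4158/13) = 46950672/845; ΔPS = ½(785 + 51937/65)(5146/13 − 390) = 3912556/845.
Government spending = 76 × 51937/65 = 3947212/65.
Net change = 46950672/845 + 3912556/845 − 3947212/65 = -34656/65. The loss equals the DWL triangle ½·76·912/65.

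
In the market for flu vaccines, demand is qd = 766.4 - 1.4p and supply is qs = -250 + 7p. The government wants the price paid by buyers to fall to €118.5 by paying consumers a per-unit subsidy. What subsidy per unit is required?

Required subsidy s = €3 per unit

At a buyer price of 118.5, quantity demanded is 766.4 − 1.4·118.5 = 600.5.
Sellers supply 600.5 only when they receive ps with -250 + 7·ps = 600.5, i.e. ps = 121.5.
s = ps − pb = 121.5 − 118.5 = 3.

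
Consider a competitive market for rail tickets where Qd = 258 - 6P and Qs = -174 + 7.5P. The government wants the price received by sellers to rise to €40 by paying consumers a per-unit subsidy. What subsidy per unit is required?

At a seller price of 40, quantity supplied is -174 + 7.5·40 = 126.
Buyers absorb 126 only when they pay Pb with 258 − 6·Pb = 126, i.e. Pb = 22.
s = Ps − Pb = 40 − 22 = 18.

Required subsidy s = €18 per unit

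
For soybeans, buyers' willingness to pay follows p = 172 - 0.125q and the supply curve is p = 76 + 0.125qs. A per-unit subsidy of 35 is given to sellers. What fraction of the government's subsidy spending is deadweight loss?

DWL / government spending = 35/262

Pre-subsidy: 172 - 0.125q = 76 + 0.125q gives q* = 384 and p* = 124.
With the subsidy, sellers receive ps = pb + 35 for each unit, where pb is the price buyers pay.
On the curves, pb = 172 - 0.125q and ps = 76 + 0.125q; the wedge ps − pb = 35 gives 76 + 0.125q − (172 - 0.125q) = 35, so q' = 524.
Then pb = 172 − 0.125·524 = 106.5 and ps = 76 + 0.125·524 = 141.5.
ΔCS = ½(384 + 524)(124 − 106.5) = 7945; ΔPS = ½(384 + 524)(141.5 − 124) = 7945.
Government spending = 35 × 524 = 18340.
DWL = ½ × 35 × (524 − 384) = 2450; fraction = 2450 / 18340 = 35/262.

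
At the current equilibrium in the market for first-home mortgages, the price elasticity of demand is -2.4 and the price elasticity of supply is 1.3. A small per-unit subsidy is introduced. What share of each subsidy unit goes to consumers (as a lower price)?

For a small subsidy around the equilibrium, the benefit split depends on the relative slopes, which at a point are proportional to the elasticities.
Buyer share = εs/(εs + |εd|) = 1.3/(1.3 + 2.4) = 13/37; seller share = |εd|/(εs + |εd|) = 24/37.

Consumer share = 13/37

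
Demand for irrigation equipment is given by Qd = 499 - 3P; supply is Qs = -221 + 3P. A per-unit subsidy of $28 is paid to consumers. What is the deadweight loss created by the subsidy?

Pre-subsidy: 499 - 3P = -221 + 3P gives P* = 120, Q* = 139.
With the rebate, buyers effectively pay Pb = Ps − 28, where Ps is the price sellers receive.
Demand in terms of Ps becomes Qd = 499 − 3(Ps − 28) = 583 - 3Ps. Setting this equal to supply: 583 - 3Ps = -221 + 3Ps, so Ps = 134.
Buyers pay Pb = 134 − 28 = 106; Q' = -221 + 3·134 = 181.
The subsidy expands output by 181 − 139 = 42 past the efficient level; on those units the gap between marginal cost and willingness to pay runs from 0 up to 28.
DWL = ½ × 28 × 42 = 588.

Deadweight loss = $588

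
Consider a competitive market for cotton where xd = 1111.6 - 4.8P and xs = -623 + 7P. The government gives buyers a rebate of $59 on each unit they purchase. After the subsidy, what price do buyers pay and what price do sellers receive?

Pre-subsidy: 1111.6 - 4.8P = -623 + 7P gives P* = 147, x* = 406.
With the rebate, buyers effectively pay Pb = Ps − 59, where Ps is the price sellers receive.
Demand in terms of Ps becomes xd = 1111.6 − 4.8(Ps − 59) = 1394.8 - 4.8Ps. Setting this equal to supply: 1394.8 - 4.8Ps = -623 + 7Ps, so Ps = 171.
Buyers pay Pb = 171 − 59 = 112; x' = -623 + 7·171 = 574.

Buyers pay $112; sellers receive $171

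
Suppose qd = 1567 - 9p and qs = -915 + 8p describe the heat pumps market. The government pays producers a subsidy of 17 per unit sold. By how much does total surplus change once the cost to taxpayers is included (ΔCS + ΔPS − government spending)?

Pre-subsidy: 1567 - 9p = -915 + 8p gives p* = 146, q* = 253.
With the subsidy, sellers receive ps = pb + 17 for each unit, where pb is the price buyers pay.
Supply in terms of pb becomes qs = -915 + 8(pb + 17) = -779 + 8pb. Setting this equal to demand: 1567 - 9pb = -779 + 8pb, so pb = 138.
Sellers receive ps = 138 + 17 = 155; q' = 1567 − 9·138 = 325.
ΔCS = ½(253 + 325)(146 − 138) = 2312; ΔPS = ½(253 + 325)(155 − 146) = 2601.
Government spending = 17 × 325 = 5525.
Net change = 2312 + 2601 − 5525 = -612. The loss equals the DWL triangle ½·17·72.

Net change in total surplus = -612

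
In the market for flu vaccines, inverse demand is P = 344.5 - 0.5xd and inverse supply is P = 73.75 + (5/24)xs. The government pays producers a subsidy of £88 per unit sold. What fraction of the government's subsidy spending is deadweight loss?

DWL / government spending = 176/1435

Pre-subsidy: 344.5 - 0.5x = 73.75 + (5/24)x gives x* = 6498/17 and P* = 5215/34.
With the subsidy, sellers receive Ps = Pb + 88 for each unit, where Pb is the price buyers pay.
On the curves, Pb = 344.5 - 0.5x and Ps = 73.75 + (5/24)x; the wedge Ps − Pb = 88 gives 73.75 + (5/24)x − (344.5 - 0.5x) = 88, so x' = 8610/17.
Then Pb = 344.5 − 0.5·(8610/17) = 3103/34 and Ps = 73.75 + (5/24)·(8610/17) = 6095/34.
ΔCS = ½(6498/17 + 8610/17)(5215/34 − 3103/34) = 7977024/289; ΔPS = ½(6498/17 + 8610/17)(6095/34 − 5215/34) = 3323760/289.
Government spending = 88 × 8610/17 = 757680/17.
DWL = ½ × 88 × (8610/17 − 6498/17) = 92928/17; fraction = (92928/17) / (757680/17) = 176/1435.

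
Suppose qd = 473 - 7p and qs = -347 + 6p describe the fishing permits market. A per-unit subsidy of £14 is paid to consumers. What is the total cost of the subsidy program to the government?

Pre-subsidy: 473 - 7p = -347 + 6p gives p* = 820/13, q* = 409/13.
With the rebate, buyers effectively pay pb = ps − 14, where ps is the price sellers receive.
Demand in terms of ps becomes qd = 473 − 7(ps − 14) = 571 - 7ps. Setting this equal to supply: 571 - 7ps = -347 + 6ps, so ps = 918/13.
Buyers pay pb = 918/13 − 14 = 736/13; q' = -347 + 6·(918/13) = 997/13.
Government outlay = subsidy × quantity = 14 × 997/13 = 13958/13.

Government cost = 13958/13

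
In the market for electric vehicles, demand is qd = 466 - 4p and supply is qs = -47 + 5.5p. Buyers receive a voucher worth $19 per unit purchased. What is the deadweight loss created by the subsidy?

Pre-subsidy: 466 - 4p = -47 + 5.5p gives p* = 54, q* = 250.
With the rebate, buyers effectively pay pb = ps − 19, where ps is the price sellers receive.
Demand in terms of ps becomes qd = 466 − 4(ps − 19) = 542 - 4ps. Setting this equal to supply: 542 - 4ps = -47 + 5.5ps, so ps = 62.
Buyers pay pb = 62 − 19 = 43; q' = -47 + 5.5·62 = 294.
The subsidy expands output by 294 − 250 = 44 past the efficient level; on those units the gap between marginal cost and willingness to pay runs from 0 up to 19.
DWL = ½ × 19 × 44 = 418.

Deadweight loss = $418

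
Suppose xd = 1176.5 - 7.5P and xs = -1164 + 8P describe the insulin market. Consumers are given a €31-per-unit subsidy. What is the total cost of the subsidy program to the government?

Pre-subsidy: 1176.5 - 7.5P = -1164 + 8P gives P* = 151, x* = 44.
With the rebate, buyers effectively pay Pb = Ps − 31, where Ps is the price sellers receive.
Demand in terms of Ps becomes xd = 1176.5 − 7.5(Ps − 31) = 1409 - 7.5Ps. Setting this equal to supply: 1409 - 7.5Ps = -1164 + 8Ps, so Ps = 166.
Buyers pay Pb = 166 − 31 = 135; x' = -1164 + 8·166 = 164.
Government outlay = subsidy × quantity = 31 × 164 = 5084.

Government cost = €5084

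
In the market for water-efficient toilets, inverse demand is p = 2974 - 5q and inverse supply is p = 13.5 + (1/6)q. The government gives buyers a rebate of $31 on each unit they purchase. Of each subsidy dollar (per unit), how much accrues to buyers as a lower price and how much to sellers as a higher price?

Buyers gain $30 per unit; sellers gain $1 per unit

Pre-subsidy: 2974 - 5q = 13.5 + (1/6)q gives q* = 573 and p* = 109.
With the rebate, buyers effectively pay pb = ps − 31, where ps is the price sellers receive.
On the curves, pb = 2974 - 5q and ps = 13.5 + (1/6)q; the wedge ps − pb = 31 gives 13.5 + (1/6)q − (2974 - 5q) = 31, so q' = 579.
Then pb = 2974 − 5·579 = 79 and ps = 13.5 + (1/6)·579 = 110.
Buyers' price falls by p* − pb = 109 − 79 = 30; sellers' price rises by ps − p* = 110 − 109 = 1.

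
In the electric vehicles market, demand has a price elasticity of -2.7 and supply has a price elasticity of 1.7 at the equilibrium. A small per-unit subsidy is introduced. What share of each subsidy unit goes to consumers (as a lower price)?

Consumer share = 17/44

For a small subsidy around the equilibrium, the benefit split depends on the relative slopes, which at a point are proportional to the elasticities.
Buyer share = εs/(εs + |εd|) = 1.7/(1.7 + 2.7) = 17/44; seller share = |εd|/(εs + |εd|) = 27/44.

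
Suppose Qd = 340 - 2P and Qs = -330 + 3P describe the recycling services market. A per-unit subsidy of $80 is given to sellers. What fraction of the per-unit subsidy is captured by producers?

Producer share = 0.4

Pre-subsidy: 340 - 2P = -330 + 3P gives P* = 134, Q* = 72.
With the subsidy, sellers receive Ps = Pb + 80 for each unit, where Pb is the price buyers pay.
Supply in terms of Pb becomes Qs = -330 + 3(Pb + 80) = -90 + 3Pb. Setting this equal to demand: 340 - 2Pb = -90 + 3Pb, so Pb = 86.
Sellers receive Ps = 86 + 80 = 166; Q' = 340 − 2·86 = 168.
Buyers' price falls by P* − Pb = 134 − 86 = 48; sellers' price rises by Ps − P* = 166 − 134 = 32.
So producers capture 32/80 = 0.4 of each unit of subsidy.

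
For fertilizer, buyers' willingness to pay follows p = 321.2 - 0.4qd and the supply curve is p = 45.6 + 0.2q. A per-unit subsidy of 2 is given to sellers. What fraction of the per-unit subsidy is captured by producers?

Pre-subsidy: 321.2 - 0.4q = 45.6 + 0.2q gives q* = 1378/3 and p* = 2062/15.
With the subsidy, sellers receive ps = pb + 2 for each unit, where pb is the price buyers pay.
On the curves, pb = 321.2 - 0.4q and ps = 45.6 + 0.2q; the wedge ps − pb = 2 gives 45.6 + 0.2q − (321.2 - 0.4q) = 2, so q' = 1388/3.
Then pb = 321.2 − 0.4·(1388/3) = 2042/15 and ps = 45.6 + 0.2·(1388/3) = 2072/15.
Buyers' price falls by p* − pb = 2062/15 − 2042/15 = 4/3; sellers' price rises by ps − p* = 2072/15 − 2062/15 = 2/3.
So producers capture (2/3)/2 = 1/3 of each unit of subsidy.

Producer share = 1/3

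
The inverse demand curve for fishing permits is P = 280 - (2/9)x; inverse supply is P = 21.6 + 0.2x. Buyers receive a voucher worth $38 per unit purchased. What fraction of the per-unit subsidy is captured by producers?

Producer share = 9/19

Pre-subsidy: 280 - (2/9)x = 21.6 + 0.2x gives x* = 612 and P* = 144.
With the rebate, buyers effectively pay Pb = Ps − 38, where Ps is the price sellers receive.
On the curves, Pb = 280 - (2/9)x and Ps = 21.6 + 0.2x; the wedge Ps − Pb = 38 gives 21.6 + 0.2x − (280 - (2/9)x) = 38, so x' = 702.
Then Pb = 280 − (2/9)·702 = 124 and Ps = 21.6 + 0.2·702 = 162.
Buyers' price falls by P* − Pb = 144 − 124 = 20; sellers' price rises by Ps − P* = 162 − 144 = 18.
So producers capture 18/38 = 9/19 of each unit of subsidy.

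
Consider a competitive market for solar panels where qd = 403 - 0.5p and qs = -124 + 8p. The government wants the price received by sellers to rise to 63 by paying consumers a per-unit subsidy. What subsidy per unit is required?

At a seller price of 63, quantity supplied is -124 + 8·63 = 380.
Buyers absorb 380 only when they pay pb with 403 − 0.5·pb = 380, i.e. pb = 46.
s = ps − pb = 63 − 46 = 17.

Required subsidy s = 17 per unit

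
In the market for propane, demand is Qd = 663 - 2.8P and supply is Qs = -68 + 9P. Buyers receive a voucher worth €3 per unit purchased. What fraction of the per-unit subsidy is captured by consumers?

Pre-subsidy: 663 - 2.8P = -68 + 9P gives P* = 3655/59, Q* = 28883/59.
With the rebate, buyers effectively pay Pb = Ps − 3, where Ps is the price sellers receive.
Demand in terms of Ps becomes Qd = 663 − 2.8(Ps − 3) = 671.4 - 2.8Ps. Setting this equal to supply: 671.4 - 2.8Ps = -68 + 9Ps, so Ps = 3697/59.
Buyers pay Pb = 3697/59 − 3 = 3520/59; Q' = -68 + 9·(3697/59) = 29261/59.
Buyers' price falls by P* − Pb = 3655/59 − 3520/59 = 135/59; sellers' price rises by Ps − P* = 3697/59 − 3655/59 = 42/59.
So consumers capture (135/59)/3 = 45/59 of each unit of subsidy.

Consumer share = 45/59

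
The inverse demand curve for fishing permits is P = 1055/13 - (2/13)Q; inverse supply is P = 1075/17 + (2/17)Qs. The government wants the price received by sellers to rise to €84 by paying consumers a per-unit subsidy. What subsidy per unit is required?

Required subsidy s = €30 per unit

At a seller price of 84, quantity supplied is -537.5 + 8.5·84 = 176.5.
Buyers absorb 176.5 only when they pay Pb = 1055/13 − (2/13)·176.5 = 54.
s = Ps − Pb = 84 − 54 = 30.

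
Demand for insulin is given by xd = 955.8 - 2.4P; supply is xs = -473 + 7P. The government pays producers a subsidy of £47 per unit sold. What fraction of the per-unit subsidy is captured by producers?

Pre-subsidy: 955.8 - 2.4P = -473 + 7P gives P* = 152, x* = 591.
With the subsidy, sellers receive Ps = Pb + 47 for each unit, where Pb is the price buyers pay.
Supply in terms of Pb becomes xs = -473 + 7(Pb + 47) = -144 + 7Pb. Setting this equal to demand: 955.8 - 2.4Pb = -144 + 7Pb, so Pb = 117.
Sellers receive Ps = 117 + 47 = 164; x' = 955.8 − 2.4·117 = 675.
Buyers' price falls by P* − Pb = 152 − 117 = 35; sellers' price rises by Ps − P* = 164 − 152 = 12.
So producers capture 12/47 = 12/47 of each unit of subsidy.

Producer share = 12/47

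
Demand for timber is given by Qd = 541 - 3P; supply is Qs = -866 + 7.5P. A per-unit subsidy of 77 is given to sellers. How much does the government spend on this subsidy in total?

Pre-subsidy: 541 - 3P = -866 + 7.5P gives P* = 134, Q* = 139.
With the subsidy, sellers receive Ps = Pb + 77 for each unit, where Pb is the price buyers pay.
Supply in terms of Pb becomes Qs = -866 + 7.5(Pb + 77) = -288.5 + 7.5Pb. Setting this equal to demand: 541 - 3Pb = -288.5 + 7.5Pb, so Pb = 79.
Sellers receive Ps = 79 + 77 = 156; Q' = 541 − 3·79 = 304.
Government outlay = subsidy × quantity = 77 × 304 = 23408.

Government cost = 23408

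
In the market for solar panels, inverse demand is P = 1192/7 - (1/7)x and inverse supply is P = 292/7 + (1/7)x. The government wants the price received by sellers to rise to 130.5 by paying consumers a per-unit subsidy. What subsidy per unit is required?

At a seller price of 130.5, quantity supplied is -292 + 7·130.5 = 621.5.
Buyers absorb 621.5 only when they pay Pb = 1192/7 − (1/7)·621.5 = 81.5.
s = Ps − Pb = 130.5 − 81.5 = 49.

Required subsidy s = 49 per unit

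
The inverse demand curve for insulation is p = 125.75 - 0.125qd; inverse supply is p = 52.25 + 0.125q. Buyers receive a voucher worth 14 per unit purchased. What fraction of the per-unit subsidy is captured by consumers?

Consumer share = 0.5

Pre-subsidy: 125.75 - 0.125q = 52.25 + 0.125q gives q* = 294 and p* = 89.
With the rebate, buyers effectively pay pb = ps − 14, where ps is the price sellers receive.
On the curves, pb = 125.75 - 0.125q and ps = 52.25 + 0.125q; the wedge ps − pb = 14 gives 52.25 + 0.125q − (125.75 - 0.125q) = 14, so q' = 350.
Then pb = 125.75 − 0.125·350 = 82 and ps = 52.25 + 0.125·350 = 96.
Buyers' price falls by p* − pb = 89 − 82 = 7; sellers' price rises by ps − p* = 96 − 89 = 7.
So consumers capture 7/14 = 0.5 of each unit of subsidy.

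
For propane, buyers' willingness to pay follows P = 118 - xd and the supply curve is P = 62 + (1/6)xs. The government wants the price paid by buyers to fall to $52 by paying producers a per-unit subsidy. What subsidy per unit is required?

Required subsidy s = $21 per unit

At a buyer price of 52, quantity demanded is 118 − 1·52 = 66.
Sellers supply 66 only when they receive Ps = 62 + (1/6)·66 = 73.
s = Ps − Pb = 73 − 52 = 21.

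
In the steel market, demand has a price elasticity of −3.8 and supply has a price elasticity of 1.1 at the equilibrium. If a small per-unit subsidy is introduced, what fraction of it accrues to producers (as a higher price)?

Producer share = 38/49

For a small subsidy around the equilibrium, the benefit split depends on the relative slopes, which at a point are proportional to the elasticities.
Buyer share = εs/(εs + |εd|) = 1.1/(1.1 + 3.8) = 11/49; seller share = |εd|/(εs + |εd|) = 38/49.
So producers capture 38/49 of the subsidy.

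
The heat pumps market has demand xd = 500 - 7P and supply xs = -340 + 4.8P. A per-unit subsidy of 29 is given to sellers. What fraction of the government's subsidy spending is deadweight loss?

DWL / government spending = 609/1243

Pre-subsidy: 500 - 7P = -340 + 4.8P gives P* = 4200/59, x* = 100/59.
With the subsidy, sellers receive Ps = Pb + 29 for each unit, where Pb is the price buyers pay.
Supply in terms of Pb becomes xs = -340 + 4.8(Pb + 29) = -200.8 + 4.8Pb. Setting this equal to demand: 500 - 7Pb = -200.8 + 4.8Pb, so Pb = 3504/59.
Sellers receive Ps = 3504/59 + 29 = 5215/59; x' = 500 − 7·(3504/59) = 4972/59.
ΔCS = ½(100/59 + 4972/59)(4200/59 − 3504/59) = 1765056/3481; ΔPS = ½(100/59 + 4972/59)(5215/59 − 4200/59) = 2574040/3481.
Government spending = 29 × 4972/59 = 144188/59.
DWL = ½ × 29 × (4972/59 − 100/59) = 70644/59; fraction = (70644/59) / (144188/59) = 609/1243.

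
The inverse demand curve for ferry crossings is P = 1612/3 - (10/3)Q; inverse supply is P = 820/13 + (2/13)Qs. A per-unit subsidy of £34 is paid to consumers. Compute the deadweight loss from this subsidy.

Deadweight loss = £165.75

Pre-subsidy: 1612/3 - (10/3)Q = 820/13 + (2/13)Q gives Q* = 136 and P* = 84.
With the rebate, buyers effectively pay Pb = Ps − 34, where Ps is the price sellers receive.
On the curves, Pb = 1612/3 - (10/3)Q and Ps = 820/13 + (2/13)Q; the wedge Ps − Pb = 34 gives 820/13 + (2/13)Q − (1612/3 - (10/3)Q) = 34, so Q' = 145.75.
Then Pb = 1612/3 − (10/3)·145.75 = 51.5 and Ps = 820/13 + (2/13)·145.75 = 85.5.
The subsidy expands output by 145.75 − 136 = 9.75 past the efficient level; on those units the gap between marginal cost and willingness to pay runs from 0 up to 34.
DWL = ½ × 34 × 9.75 = 165.75.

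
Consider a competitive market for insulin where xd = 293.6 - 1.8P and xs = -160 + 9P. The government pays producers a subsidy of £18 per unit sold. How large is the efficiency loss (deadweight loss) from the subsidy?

Pre-subsidy: 293.6 - 1.8P = -160 + 9P gives P* = 42, x* = 218.
With the subsidy, sellers receive Ps = Pb + 18 for each unit, where Pb is the price buyers pay.
Supply in terms of Pb becomes xs = -160 + 9(Pb + 18) = 2 + 9Pb. Setting this equal to demand: 293.6 - 1.8Pb = 2 + 9Pb, so Pb = 27.
Sellers receive Ps = 27 + 18 = 45; x' = 293.6 − 1.8·27 = 245.
The subsidy expands output by 245 − 218 = 27 past the efficient level; on those units the gap between marginal cost and willingness to pay runs from 0 up to 18.
DWL = ½ × 18 × 27 = 243.

Deadweight loss = £243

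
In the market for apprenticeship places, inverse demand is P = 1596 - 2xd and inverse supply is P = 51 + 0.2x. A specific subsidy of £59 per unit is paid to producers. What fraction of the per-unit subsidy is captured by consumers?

Consumer share = 10/11

Pre-subsidy: 1596 - 2x = 51 + 0.2x gives x* = 7725/11 and P* = 2106/11.
With the subsidy, sellers receive Ps = Pb + 59 for each unit, where Pb is the price buyers pay.
On the curves, Pb = 1596 - 2x and Ps = 51 + 0.2x; the wedge Ps − Pb = 59 gives 51 + 0.2x − (1596 - 2x) = 59, so x' = 8020/11.
Then Pb = 1596 − 2·(8020/11) = 1516/11 and Ps = 51 + 0.2·(8020/11) = 2165/11.
Buyers' price falls by P* − Pb = 2106/11 − 1516/11 = 590/11; sellers' price rises by Ps − P* = 2165/11 − 2106/11 = 59/11.
So consumers capture (590/11)/59 = 10/11 of each unit of subsidy.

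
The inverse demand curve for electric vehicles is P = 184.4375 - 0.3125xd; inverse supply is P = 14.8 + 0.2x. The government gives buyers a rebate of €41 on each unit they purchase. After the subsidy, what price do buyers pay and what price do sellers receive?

Pre-subsidy: 184.4375 - 0.3125x = 14.8 + 0.2x gives x* = 331 and P* = 81.
With the rebate, buyers effectively pay Pb = Ps − 41, where Ps is the price sellers receive.
On the curves, Pb = 184.4375 - 0.3125x and Ps = 14.8 + 0.2x; the wedge Ps − Pb = 41 gives 14.8 + 0.2x − (184.4375 - 0.3125x) = 41, so x' = 411.
Then Pb = 184.4375 − 0.3125·411 = 56 and Ps = 14.8 + 0.2·411 = 97.

Buyers pay €56; sellers receive €97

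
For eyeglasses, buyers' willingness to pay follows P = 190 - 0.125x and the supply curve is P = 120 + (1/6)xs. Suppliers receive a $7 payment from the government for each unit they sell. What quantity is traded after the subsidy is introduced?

Pre-subsidy: 190 - 0.125x = 120 + (1/6)x gives x* = 240 and P* = 160.
With the subsidy, sellers receive Ps = Pb + 7 for each unit, where Pb is the price buyers pay.
On the curves, Pb = 190 - 0.125x and Ps = 120 + (1/6)x; the wedge Ps − Pb = 7 gives 120 + (1/6)x − (190 - 0.125x) = 7, so x' = 264.
Then Pb = 190 − 0.125·264 = 157 and Ps = 120 + (1/6)·264 = 164.

x' = 264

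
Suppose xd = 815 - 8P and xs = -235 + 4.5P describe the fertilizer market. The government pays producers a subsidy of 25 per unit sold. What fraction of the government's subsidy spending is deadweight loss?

DWL / government spending = 36/215

Pre-subsidy: 815 - 8P = -235 + 4.5P gives P* = 84, x* = 143.
With the subsidy, sellers receive Ps = Pb + 25 for each unit, where Pb is the price buyers pay.
Supply in terms of Pb becomes xs = -235 + 4.5(Pb + 25) = -122.5 + 4.5Pb. Setting this equal to demand: 815 - 8Pb = -122.5 + 4.5Pb, so Pb = 75.
Sellers receive Ps = 75 + 25 = 100; x' = 815 − 8·75 = 215.
ΔCS = ½(143 + 215)(84 − 75) = 1611; ΔPS = ½(143 + 215)(100 − 84) = 2864.
Government spending = 25 × 215 = 5375.
DWL = ½ × 25 × (215 − 143) = 900; fraction = 900 / 5375 = 36/215.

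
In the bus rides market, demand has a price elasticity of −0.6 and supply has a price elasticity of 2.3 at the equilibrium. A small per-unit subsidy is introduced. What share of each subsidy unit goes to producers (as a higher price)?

For a small subsidy around the equilibrium, the benefit split depends on the relative slopes, which at a point are proportional to the elasticities.
Buyer share = εs/(εs + |εd|) = 2.3/(2.3 + 0.6) = 23/29; seller share = |εd|/(εs + |εd|) = 6/29.
So producers capture 6/29 of the subsidy.

Producer share = 6/29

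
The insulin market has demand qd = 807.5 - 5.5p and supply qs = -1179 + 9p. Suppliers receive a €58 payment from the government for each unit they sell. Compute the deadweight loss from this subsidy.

Pre-subsidy: 807.5 - 5.5p = -1179 + 9p gives p* = 137, q* = 54.
With the subsidy, sellers receive ps = pb + 58 for each unit, where pb is the price buyers pay.
Supply in terms of pb becomes qs = -1179 + 9(pb + 58) = -657 + 9pb. Setting this equal to demand: 807.5 - 5.5pb = -657 + 9pb, so pb = 101.
Sellers receive ps = 101 + 58 = 159; q' = 807.5 − 5.5·101 = 252.
The subsidy expands output by 252 − 54 = 198 past the efficient level; on those units the gap between marginal cost and willingness to pay runs from 0 up to 58.
DWL = ½ × 58 × 198 = 5742.

Deadweight loss = €5742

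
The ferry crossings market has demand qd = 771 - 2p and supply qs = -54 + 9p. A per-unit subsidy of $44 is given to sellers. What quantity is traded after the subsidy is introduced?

Pre-subsidy: 771 - 2p = -54 + 9p gives p* = 75, q* = 621.
With the subsidy, sellers receive ps = pb + 44 for each unit, where pb is the price buyers pay.
Supply in terms of pb becomes qs = -54 + 9(pb + 44) = 342 + 9pb. Setting this equal to demand: 771 - 2pb = 342 + 9pb, so pb = 39.
Sellers receive ps = 39 + 44 = 83; q' = 771 − 2·39 = 693.

q' = 693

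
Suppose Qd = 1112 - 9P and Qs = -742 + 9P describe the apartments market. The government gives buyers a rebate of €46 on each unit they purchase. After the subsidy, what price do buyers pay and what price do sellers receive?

Buyers pay €80; sellers receive €126

Pre-subsidy: 1112 - 9P = -742 + 9P gives P* = 103, Q* = 185.
With the rebate, buyers effectively pay Pb = Ps − 46, where Ps is the price sellers receive.
Demand in terms of Ps becomes Qd = 1112 − 9(Ps − 46) = 1526 - 9Ps. Setting this equal to supply: 1526 - 9Ps = -742 + 9Ps, so Ps = 126.
Buyers pay Pb = 126 − 46 = 80; Q' = -742 + 9·126 = 392.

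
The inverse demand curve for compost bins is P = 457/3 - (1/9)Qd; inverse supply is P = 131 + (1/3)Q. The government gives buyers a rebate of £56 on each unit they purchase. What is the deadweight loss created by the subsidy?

Pre-subsidy: 457/3 - (1/9)Q = 131 + (1/3)Q gives Q* = 48 and P* = 147.
With the rebate, buyers effectively pay Pb = Ps − 56, where Ps is the price sellers receive.
On the curves, Pb = 457/3 - (1/9)Q and Ps = 131 + (1/3)Q; the wedge Ps − Pb = 56 gives 131 + (1/3)Q − (457/3 - (1/9)Q) = 56, so Q' = 174.
Then Pb = 457/3 − (1/9)·174 = 133 and Ps = 131 + (1/3)·174 = 189.
The subsidy expands output by 174 − 48 = 126 past the efficient level; on those units the gap between marginal cost and willingness to pay runs from 0 up to 56.
DWL = ½ × 56 × 126 = 3528.

Deadweight loss = £3528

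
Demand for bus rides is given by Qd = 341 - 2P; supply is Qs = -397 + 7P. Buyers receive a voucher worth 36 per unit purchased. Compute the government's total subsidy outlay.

Pre-subsidy: 341 - 2P = -397 + 7P gives P* = 82, Q* = 177.
With the rebate, buyers effectively pay Pb = Ps − 36, where Ps is the price sellers receive.
Demand in terms of Ps becomes Qd = 341 − 2(Ps − 36) = 413 - 2Ps. Setting this equal to supply: 413 - 2Ps = -397 + 7Ps, so Ps = 90.
Buyers pay Pb = 90 − 36 = 54; Q' = -397 + 7·90 = 233.
Government outlay = subsidy × quantity = 36 × 233 = 8388.

Government cost = 8388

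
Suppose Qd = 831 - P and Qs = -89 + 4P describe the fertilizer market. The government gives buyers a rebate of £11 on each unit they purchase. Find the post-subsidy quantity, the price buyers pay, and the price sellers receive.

Q' = 655.8; buyers pay £175.2; sellers receive £186.2

Pre-subsidy: 831 - P = -89 + 4P gives P* = 184, Q* = 647.
With the rebate, buyers effectively pay Pb = Ps − 11, where Ps is the price sellers receive.
Demand in terms of Ps becomes Qd = 831 − 1(Ps − 11) = 842 - Ps. Setting this equal to supply: 842 - Ps = -89 + 4Ps, so Ps = 186.2.
Buyers pay Pb = 186.2 − 11 = 175.2; Q' = -89 + 4·186.2 = 655.8.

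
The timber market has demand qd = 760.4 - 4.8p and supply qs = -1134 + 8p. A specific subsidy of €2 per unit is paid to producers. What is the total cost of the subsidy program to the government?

Pre-subsidy: 760.4 - 4.8p = -1134 + 8p gives p* = 148, q* = 50.
With the subsidy, sellers receive ps = pb + 2 for each unit, where pb is the price buyers pay.
Supply in terms of pb becomes qs = -1134 + 8(pb + 2) = -1118 + 8pb. Setting this equal to demand: 760.4 - 4.8pb = -1118 + 8pb, so pb = 146.75.
Sellers receive ps = 146.75 + 2 = 148.75; q' = 760.4 − 4.8·146.75 = 56.
Government outlay = subsidy × quantity = 2 × 56 = 112.

Government cost = €112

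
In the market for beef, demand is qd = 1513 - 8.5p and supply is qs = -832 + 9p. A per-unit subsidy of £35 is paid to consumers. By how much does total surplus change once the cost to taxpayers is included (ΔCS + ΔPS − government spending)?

Pre-subsidy: 1513 - 8.5p = -832 + 9p gives p* = 134, q* = 374.
With the rebate, buyers effectively pay pb = ps − 35, where ps is the price sellers receive.
Demand in terms of ps becomes qd = 1513 − 8.5(ps − 35) = 1810.5 - 8.5ps. Setting this equal to supply: 1810.5 - 8.5ps = -832 + 9ps, so ps = 151.
Buyers pay pb = 151 − 35 = 116; q' = -832 + 9·151 = 527.
ΔCS = ½(374 + 527)(134 − 116) = 8109; ΔPS = ½(374 + 527)(151 − 134) = 7658.5.
Government spending = 35 × 527 = 18445.
Net change = 8109 + 7658.5 − 18445 = -2677.5. The loss equals the DWL triangle ½·35·153.

Net change in total surplus = -£2677.5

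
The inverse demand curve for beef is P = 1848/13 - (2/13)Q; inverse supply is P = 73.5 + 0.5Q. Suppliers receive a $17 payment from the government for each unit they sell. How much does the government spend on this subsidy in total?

Pre-subsidy: 1848/13 - (2/13)Q = 73.5 + 0.5Q gives Q* = 105 and P* = 126.
With the subsidy, sellers receive Ps = Pb + 17 for each unit, where Pb is the price buyers pay.
On the curves, Pb = 1848/13 - (2/13)Q and Ps = 73.5 + 0.5Q; the wedge Ps − Pb = 17 gives 73.5 + 0.5Q − (1848/13 - (2/13)Q) = 17, so Q' = 131.
Then Pb = 1848/13 − (2/13)·131 = 122 and Ps = 73.5 + 0.5·131 = 139.
Government outlay = subsidy × quantity = 17 × 131 = 2227.

Government cost = $2227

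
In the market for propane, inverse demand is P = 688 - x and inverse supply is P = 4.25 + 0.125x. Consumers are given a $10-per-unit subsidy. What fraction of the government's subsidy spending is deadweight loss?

DWL / government spending = 4/555

Pre-subsidy: 688 - x = 4.25 + 0.125x gives x* = 5470/9 and P* = 722/9.
With the rebate, buyers effectively pay Pb = Ps − 10, where Ps is the price sellers receive.
On the curves, Pb = 688 - x and Ps = 4.25 + 0.125x; the wedge Ps − Pb = 10 gives 4.25 + 0.125x − (688 - x) = 10, so x' = 1850/3.
Then Pb = 688 − 1·(1850/3) = 214/3 and Ps = 4.25 + 0.125·(1850/3) = 244/3.
ΔCS = ½(5470/9 + 1850/3)(722/9 − 214/3) = 440800/81; ΔPS = ½(5470/9 + 1850/3)(244/3 − 722/9) = 55100/81.
Government spending = 10 × 1850/3 = 18500/3.
DWL = ½ × 10 × (1850/3 − 5470/9) = 400/9; fraction = (400/9) / (18500/3) = 4/555.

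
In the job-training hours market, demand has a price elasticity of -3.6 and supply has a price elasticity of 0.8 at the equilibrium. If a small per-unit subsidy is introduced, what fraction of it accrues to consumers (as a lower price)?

Consumer share = 2/11

For a small subsidy around the equilibrium, the benefit split depends on the relative slopes, which at a point are proportional to the elasticities.
Buyer share = εs/(εs + |εd|) = 0.8/(0.8 + 3.6) = 2/11; seller share = |εd|/(εs + |εd|) = 9/11.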